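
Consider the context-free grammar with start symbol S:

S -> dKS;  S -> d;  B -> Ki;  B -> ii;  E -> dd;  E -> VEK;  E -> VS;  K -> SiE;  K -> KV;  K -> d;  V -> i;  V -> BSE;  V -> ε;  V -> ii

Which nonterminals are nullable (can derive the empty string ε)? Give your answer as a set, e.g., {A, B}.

Directly nullable (have an ε-rule): {V}.
Not nullable: B, E, K, S — each has a terminal in every rule's right-hand side or depends on a non-nullable symbol.

{V}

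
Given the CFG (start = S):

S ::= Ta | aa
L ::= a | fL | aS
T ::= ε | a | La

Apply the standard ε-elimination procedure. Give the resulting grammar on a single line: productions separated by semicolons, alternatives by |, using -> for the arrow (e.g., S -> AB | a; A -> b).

Nullable set: {T}.
S -> Ta: T nullable, giving Ta | a.
Drop T -> ε.
Unchanged (no nullable symbols): S -> aa; L -> a; L -> aS; L -> fL; T -> La; T -> a.

S -> a | Ta | aa; L -> a | aS | fL; T -> a | La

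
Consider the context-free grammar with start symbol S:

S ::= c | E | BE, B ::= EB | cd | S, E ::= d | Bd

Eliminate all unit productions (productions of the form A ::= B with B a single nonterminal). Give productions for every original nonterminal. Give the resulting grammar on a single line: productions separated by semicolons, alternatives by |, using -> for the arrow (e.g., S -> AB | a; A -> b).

Unit productions: B->S, S->E.
Unit pairs (A ⇒* B via units): (B,E), (B,S), (S,E).
S: inherits non-unit rules of {E, S} → BE | Bd | c | d.
B: inherits non-unit rules of {B, E, S} → BE | Bd | EB | c | cd | d.
E: inherits non-unit rules of {E} → Bd | d.

S -> c | d | BE | Bd; B -> c | d | BE | Bd | EB | cd; E -> d | Bd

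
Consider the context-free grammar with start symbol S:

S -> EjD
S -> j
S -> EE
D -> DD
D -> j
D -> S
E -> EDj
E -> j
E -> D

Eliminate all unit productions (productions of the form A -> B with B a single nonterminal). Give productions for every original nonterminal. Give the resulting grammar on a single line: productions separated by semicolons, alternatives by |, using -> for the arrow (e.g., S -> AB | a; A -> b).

Unit productions: D->S, E->D.
Unit pairs (A ⇒* B via units): (D,S), (E,D), (E,S).
S: inherits non-unit rules of {S} → EE | EjD | j.
D: inherits non-unit rules of {D, S} → DD | EE | EjD | j.
E: inherits non-unit rules of {D, E, S} → DD | EDj | EE | EjD | j.

S -> j | EE | EjD; D -> j | DD | EE | EjD; E -> j | DD | EE | EDj | EjD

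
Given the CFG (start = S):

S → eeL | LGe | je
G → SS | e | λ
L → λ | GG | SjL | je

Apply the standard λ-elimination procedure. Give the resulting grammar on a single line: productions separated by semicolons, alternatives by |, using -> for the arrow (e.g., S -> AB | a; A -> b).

Nullable set: {G, L}.
S -> LGe: L, G nullable, giving Ge | LGe | Le | e.
S -> eeL: L nullable, giving ee | eeL.
Drop G -> λ.
Drop L -> λ.
L -> GG: G, G nullable, giving G | GG.
L -> SjL: L nullable, giving Sj | SjL.
Unchanged (no nullable symbols): S -> je; G -> SS; G -> e; L -> je.

S -> e | Ge | Le | ee | je | LGe | eeL; G -> e | SS; L -> G | GG | Sj | je | SjL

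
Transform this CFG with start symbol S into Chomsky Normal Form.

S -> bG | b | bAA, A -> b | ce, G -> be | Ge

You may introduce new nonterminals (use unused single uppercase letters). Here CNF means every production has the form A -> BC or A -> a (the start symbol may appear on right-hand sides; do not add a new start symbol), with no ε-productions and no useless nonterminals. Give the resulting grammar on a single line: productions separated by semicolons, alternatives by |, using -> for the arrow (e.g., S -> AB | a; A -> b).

S -> b | DE | DG; A -> b | BC; B -> c; C -> e; D -> b; E -> AA; G -> DC | GC

No ε-productions.
No unit productions to eliminate.
TERM: introduce D -> b, B -> c, C -> e and substitute in every rule of length ≥2.
BIN: S -> DAA becomes S -> DE, E -> AA.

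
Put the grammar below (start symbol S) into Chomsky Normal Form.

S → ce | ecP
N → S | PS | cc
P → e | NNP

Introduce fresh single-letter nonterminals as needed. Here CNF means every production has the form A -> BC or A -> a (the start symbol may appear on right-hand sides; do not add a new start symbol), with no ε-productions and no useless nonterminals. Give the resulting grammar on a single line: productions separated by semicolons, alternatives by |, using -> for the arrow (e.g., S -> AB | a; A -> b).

No ε-productions.
After unit-elimination: S -> ce | ecP; N -> PS | cc | ce | ecP; P -> e | NNP.
TERM: introduce A -> c, B -> e and substitute in every rule of length ≥2.
BIN: N -> BAP becomes N -> BC, C -> AP; P -> NNP becomes P -> ND, D -> NP; S -> BAP becomes S -> BE, E -> AP.

S -> AB | BE; A -> c; B -> e; C -> AP; D -> NP; E -> AP; N -> AA | AB | BC | PS; P -> e | ND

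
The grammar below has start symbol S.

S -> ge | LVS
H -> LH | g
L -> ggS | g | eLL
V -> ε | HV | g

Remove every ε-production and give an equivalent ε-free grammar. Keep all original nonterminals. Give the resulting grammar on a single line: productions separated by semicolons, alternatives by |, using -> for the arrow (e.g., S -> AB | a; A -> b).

S -> LS | ge | LVS; H -> g | LH; L -> g | eLL | ggS; V -> H | g | HV

Nullable set: {V}.
S -> LVS: V nullable, giving LS | LVS.
Drop V -> ε.
V -> HV: V nullable, giving H | HV.
Unchanged (no nullable symbols): S -> ge; H -> LH; H -> g; L -> eLL; L -> g; L -> ggS; V -> g.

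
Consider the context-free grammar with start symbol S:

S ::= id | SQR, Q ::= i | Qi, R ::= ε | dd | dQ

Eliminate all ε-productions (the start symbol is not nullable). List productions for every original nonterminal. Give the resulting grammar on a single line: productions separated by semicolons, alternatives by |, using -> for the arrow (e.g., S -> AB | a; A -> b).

S -> SQ | id | SQR; Q -> i | Qi; R -> dQ | dd

Nullable set: {R}.
S -> SQR: R nullable, giving SQ | SQR.
Drop R -> ε.
Unchanged (no nullable symbols): S -> id; Q -> Qi; Q -> i; R -> dQ; R -> dd.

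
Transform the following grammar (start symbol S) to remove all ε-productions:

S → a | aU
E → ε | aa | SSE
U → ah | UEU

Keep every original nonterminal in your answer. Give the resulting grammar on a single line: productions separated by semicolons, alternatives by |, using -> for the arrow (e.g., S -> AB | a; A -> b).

S -> a | aU; E -> SS | aa | SSE; U -> UU | ah | UEU

Nullable set: {E}.
Drop E -> ε.
E -> SSE: E nullable, giving SS | SSE.
U -> UEU: E nullable, giving UEU | UU.
Unchanged (no nullable symbols): S -> a; S -> aU; E -> aa; U -> ah.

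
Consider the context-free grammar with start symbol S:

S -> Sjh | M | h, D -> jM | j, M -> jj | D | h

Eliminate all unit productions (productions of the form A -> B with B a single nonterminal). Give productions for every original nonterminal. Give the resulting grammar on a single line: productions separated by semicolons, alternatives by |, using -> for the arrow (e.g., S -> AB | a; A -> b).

S -> h | j | jM | jj | Sjh; D -> j | jM; M -> h | j | jM | jj

Unit productions: M->D, S->M.
Unit pairs (A ⇒* B via units): (M,D), (S,D), (S,M).
S: inherits non-unit rules of {D, M, S} → Sjh | h | j | jM | jj.
D: inherits non-unit rules of {D} → j | jM.
M: inherits non-unit rules of {D, M} → h | j | jM | jj.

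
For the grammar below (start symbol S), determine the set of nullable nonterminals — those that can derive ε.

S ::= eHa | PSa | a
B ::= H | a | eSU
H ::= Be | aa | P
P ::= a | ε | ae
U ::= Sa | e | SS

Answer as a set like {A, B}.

Directly nullable (have an ε-rule): {P}.
H is nullable via H -> P (every symbol on the right is already known nullable).
B is nullable via B -> H (every symbol on the right is already known nullable).
Not nullable: S, U — each has a terminal in every rule's right-hand side or depends on a non-nullable symbol.

{B, H, P}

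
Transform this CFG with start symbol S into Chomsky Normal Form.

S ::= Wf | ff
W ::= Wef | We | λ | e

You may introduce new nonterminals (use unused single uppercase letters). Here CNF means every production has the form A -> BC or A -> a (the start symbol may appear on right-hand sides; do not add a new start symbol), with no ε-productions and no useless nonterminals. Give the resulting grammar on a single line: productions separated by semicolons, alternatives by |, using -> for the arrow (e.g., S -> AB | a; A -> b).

S -> f | AA | WA; A -> f; B -> e; C -> BA; W -> e | BA | WB | WC

Nullable: {W}; after ε-elimination: S -> f | Wf | ff; W -> e | We | ef | Wef.
No unit productions to eliminate.
TERM: introduce B -> e, A -> f and substitute in every rule of length ≥2.
BIN: W -> WBA becomes W -> WC, C -> BA.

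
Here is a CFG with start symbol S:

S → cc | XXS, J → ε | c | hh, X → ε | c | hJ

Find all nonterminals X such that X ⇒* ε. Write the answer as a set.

{J, X}

Directly nullable (have an ε-rule): {J, X}.
Not nullable: S — each has a terminal in every rule's right-hand side or depends on a non-nullable symbol.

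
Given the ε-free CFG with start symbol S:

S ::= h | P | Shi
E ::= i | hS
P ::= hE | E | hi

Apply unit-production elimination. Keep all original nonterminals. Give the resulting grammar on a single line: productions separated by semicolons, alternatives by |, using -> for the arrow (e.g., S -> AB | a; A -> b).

S -> h | i | hE | hS | hi | Shi; E -> i | hS; P -> i | hE | hS | hi

Unit productions: P->E, S->P.
Unit pairs (A ⇒* B via units): (P,E), (S,E), (S,P).
S: inherits non-unit rules of {E, P, S} → Shi | h | hE | hS | hi | i.
E: inherits non-unit rules of {E} → hS | i.
P: inherits non-unit rules of {E, P} → hE | hS | hi | i.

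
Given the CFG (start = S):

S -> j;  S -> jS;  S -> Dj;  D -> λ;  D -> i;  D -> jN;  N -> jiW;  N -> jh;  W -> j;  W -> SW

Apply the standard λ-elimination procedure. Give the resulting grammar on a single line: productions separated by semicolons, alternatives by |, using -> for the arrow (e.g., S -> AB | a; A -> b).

S -> j | Dj | jS; D -> i | jN; N -> jh | jiW; W -> j | SW

Nullable set: {D}.
S -> Dj: D nullable, giving Dj | j.
Drop D -> λ.
Unchanged (no nullable symbols): S -> j; S -> jS; D -> i; D -> jN; N -> jh; N -> jiW; W -> SW; W -> j.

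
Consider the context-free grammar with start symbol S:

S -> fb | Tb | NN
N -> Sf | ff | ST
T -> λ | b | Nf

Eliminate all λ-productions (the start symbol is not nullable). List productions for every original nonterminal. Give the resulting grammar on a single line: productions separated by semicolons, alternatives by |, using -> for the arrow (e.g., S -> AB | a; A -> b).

Nullable set: {T}.
S -> Tb: T nullable, giving Tb | b.
N -> ST: T nullable, giving S | ST.
Drop T -> λ.
Unchanged (no nullable symbols): S -> NN; S -> fb; N -> Sf; N -> ff; T -> Nf; T -> b.

S -> b | NN | Tb | fb; N -> S | ST | Sf | ff; T -> b | Nf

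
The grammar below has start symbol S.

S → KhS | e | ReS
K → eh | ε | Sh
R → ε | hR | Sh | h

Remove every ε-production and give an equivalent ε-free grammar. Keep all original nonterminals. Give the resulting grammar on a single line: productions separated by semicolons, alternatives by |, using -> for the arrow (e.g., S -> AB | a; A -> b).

S -> e | eS | hS | KhS | ReS; K -> Sh | eh; R -> h | Sh | hR

Nullable set: {K, R}.
S -> KhS: K nullable, giving KhS | hS.
S -> ReS: R nullable, giving ReS | eS.
Drop K -> ε.
Drop R -> ε.
R -> hR: R nullable, giving h | hR.
Unchanged (no nullable symbols): S -> e; K -> Sh; K -> eh; R -> Sh; R -> h.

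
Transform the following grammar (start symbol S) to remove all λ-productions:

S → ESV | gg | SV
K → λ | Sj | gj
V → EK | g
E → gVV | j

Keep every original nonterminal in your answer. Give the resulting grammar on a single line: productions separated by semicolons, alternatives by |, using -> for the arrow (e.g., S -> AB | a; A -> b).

S -> SV | gg | ESV; E -> j | gVV; K -> Sj | gj; V -> E | g | EK

Nullable set: {K}.
Drop K -> λ.
V -> EK: K nullable, giving E | EK.
Unchanged (no nullable symbols): S -> ESV; S -> SV; S -> gg; E -> gVV; E -> j; K -> Sj; K -> gj; V -> g.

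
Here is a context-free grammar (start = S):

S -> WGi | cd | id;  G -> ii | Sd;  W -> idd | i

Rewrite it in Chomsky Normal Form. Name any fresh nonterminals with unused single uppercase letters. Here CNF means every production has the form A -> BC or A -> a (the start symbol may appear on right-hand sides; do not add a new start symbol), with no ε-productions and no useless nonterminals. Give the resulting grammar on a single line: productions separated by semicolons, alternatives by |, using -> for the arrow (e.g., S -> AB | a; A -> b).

S -> BA | CA | WD; A -> d; B -> i; C -> c; D -> GB; E -> AA; G -> BB | SA; W -> i | BE

No ε-productions.
No unit productions to eliminate.
TERM: introduce C -> c, A -> d, B -> i and substitute in every rule of length ≥2.
BIN: S -> WGB becomes S -> WD, D -> GB; W -> BAA becomes W -> BE, E -> AA.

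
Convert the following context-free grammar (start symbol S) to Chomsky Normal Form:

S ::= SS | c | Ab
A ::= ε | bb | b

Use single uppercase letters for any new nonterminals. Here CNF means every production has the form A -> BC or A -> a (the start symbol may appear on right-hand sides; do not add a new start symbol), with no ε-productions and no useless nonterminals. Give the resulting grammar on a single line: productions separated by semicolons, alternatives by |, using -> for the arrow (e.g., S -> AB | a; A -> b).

Nullable: {A}; after ε-elimination: S -> b | c | Ab | SS; A -> b | bb.
No unit productions to eliminate.
TERM: introduce B -> b and substitute in every rule of length ≥2.

S -> b | c | AB | SS; A -> b | BB; B -> b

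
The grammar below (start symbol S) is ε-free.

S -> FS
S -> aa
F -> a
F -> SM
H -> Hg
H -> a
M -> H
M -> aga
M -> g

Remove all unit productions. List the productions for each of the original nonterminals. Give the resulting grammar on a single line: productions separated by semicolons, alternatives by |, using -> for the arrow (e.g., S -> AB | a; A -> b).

Unit productions: M->H.
Unit pairs (A ⇒* B via units): (M,H).
S: inherits non-unit rules of {S} → FS | aa.
F: inherits non-unit rules of {F} → SM | a.
H: inherits non-unit rules of {H} → Hg | a.
M: inherits non-unit rules of {H, M} → Hg | a | aga | g.

S -> FS | aa; F -> a | SM; H -> a | Hg; M -> a | g | Hg | aga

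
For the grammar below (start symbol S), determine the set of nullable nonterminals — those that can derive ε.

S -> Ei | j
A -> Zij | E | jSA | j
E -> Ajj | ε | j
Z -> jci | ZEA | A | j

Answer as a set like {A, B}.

Directly nullable (have an ε-rule): {E}.
A is nullable via A -> E (every symbol on the right is already known nullable).
Z is nullable via Z -> A (every symbol on the right is already known nullable).
Not nullable: S — each has a terminal in every rule's right-hand side or depends on a non-nullable symbol.

{A, E, Z}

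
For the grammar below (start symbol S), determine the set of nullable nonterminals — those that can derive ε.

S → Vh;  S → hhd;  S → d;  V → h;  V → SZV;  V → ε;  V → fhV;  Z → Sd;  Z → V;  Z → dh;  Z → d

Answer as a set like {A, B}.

Directly nullable (have an ε-rule): {V}.
Z is nullable via Z -> V (every symbol on the right is already known nullable).
Not nullable: S — each has a terminal in every rule's right-hand side or depends on a non-nullable symbol.

{V, Z}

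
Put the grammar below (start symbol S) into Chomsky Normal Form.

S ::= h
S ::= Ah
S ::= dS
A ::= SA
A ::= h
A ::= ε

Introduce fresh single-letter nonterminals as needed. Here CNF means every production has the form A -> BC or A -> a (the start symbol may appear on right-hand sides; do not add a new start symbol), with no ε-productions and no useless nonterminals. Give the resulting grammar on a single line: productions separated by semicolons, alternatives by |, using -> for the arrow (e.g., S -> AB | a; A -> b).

S -> h | AB | CS; A -> h | AB | CS | SA; B -> h; C -> d

Nullable: {A}; after ε-elimination: S -> h | Ah | dS; A -> S | h | SA.
After unit-elimination: S -> h | Ah | dS; A -> h | Ah | SA | dS.
TERM: introduce C -> d, B -> h and substitute in every rule of length ≥2.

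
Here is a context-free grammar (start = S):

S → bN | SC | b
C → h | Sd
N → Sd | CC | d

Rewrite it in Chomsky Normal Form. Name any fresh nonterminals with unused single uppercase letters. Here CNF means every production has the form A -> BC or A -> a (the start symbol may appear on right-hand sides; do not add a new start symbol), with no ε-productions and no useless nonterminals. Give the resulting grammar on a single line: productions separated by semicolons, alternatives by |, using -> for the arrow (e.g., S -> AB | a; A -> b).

S -> b | BN | SC; A -> d; B -> b; C -> h | SA; N -> d | CC | SA

No ε-productions.
No unit productions to eliminate.
TERM: introduce B -> b, A -> d and substitute in every rule of length ≥2.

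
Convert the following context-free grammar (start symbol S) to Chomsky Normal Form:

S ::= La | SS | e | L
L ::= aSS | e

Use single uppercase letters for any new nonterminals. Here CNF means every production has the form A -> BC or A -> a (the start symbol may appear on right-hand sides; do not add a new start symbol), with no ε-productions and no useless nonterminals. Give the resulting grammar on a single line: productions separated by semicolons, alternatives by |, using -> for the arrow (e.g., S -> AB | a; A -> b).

S -> e | AC | LA | SS; A -> a; B -> SS; C -> SS; L -> e | AB

No ε-productions.
After unit-elimination: S -> e | La | SS | aSS; L -> e | aSS.
TERM: introduce A -> a and substitute in every rule of length ≥2.
BIN: L -> ASS becomes L -> AB, B -> SS; S -> ASS becomes S -> AC, C -> SS.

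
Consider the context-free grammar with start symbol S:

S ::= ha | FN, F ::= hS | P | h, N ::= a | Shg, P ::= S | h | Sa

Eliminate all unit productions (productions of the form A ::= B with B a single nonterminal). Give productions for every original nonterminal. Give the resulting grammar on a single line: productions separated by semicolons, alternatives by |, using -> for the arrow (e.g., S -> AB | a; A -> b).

S -> FN | ha; F -> h | FN | Sa | hS | ha; N -> a | Shg; P -> h | FN | Sa | ha

Unit productions: F->P, P->S.
Unit pairs (A ⇒* B via units): (F,P), (F,S), (P,S).
S: inherits non-unit rules of {S} → FN | ha.
F: inherits non-unit rules of {F, P, S} → FN | Sa | h | hS | ha.
N: inherits non-unit rules of {N} → Shg | a.
P: inherits non-unit rules of {P, S} → FN | Sa | h | ha.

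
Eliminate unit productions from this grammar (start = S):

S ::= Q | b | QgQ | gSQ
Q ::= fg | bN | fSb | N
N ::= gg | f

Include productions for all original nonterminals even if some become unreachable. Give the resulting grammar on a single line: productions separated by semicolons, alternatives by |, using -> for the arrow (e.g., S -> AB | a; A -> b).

Unit productions: Q->N, S->Q.
Unit pairs (A ⇒* B via units): (Q,N), (S,N), (S,Q).
S: inherits non-unit rules of {N, Q, S} → QgQ | b | bN | f | fSb | fg | gSQ | gg.
N: inherits non-unit rules of {N} → f | gg.
Q: inherits non-unit rules of {N, Q} → bN | f | fSb | fg | gg.

S -> b | f | bN | fg | gg | QgQ | fSb | gSQ; N -> f | gg; Q -> f | bN | fg | gg | fSb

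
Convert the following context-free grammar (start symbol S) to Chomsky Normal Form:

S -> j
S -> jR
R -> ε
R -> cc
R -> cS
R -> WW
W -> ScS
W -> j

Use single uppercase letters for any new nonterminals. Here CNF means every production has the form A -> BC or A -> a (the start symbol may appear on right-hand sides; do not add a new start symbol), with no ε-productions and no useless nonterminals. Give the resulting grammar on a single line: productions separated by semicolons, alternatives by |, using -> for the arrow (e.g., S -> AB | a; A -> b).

S -> j | BR; A -> c; B -> j; C -> AS; R -> AA | AS | WW; W -> j | SC

Nullable: {R}; after ε-elimination: S -> j | jR; R -> WW | cS | cc; W -> j | ScS.
No unit productions to eliminate.
TERM: introduce A -> c, B -> j and substitute in every rule of length ≥2.
BIN: W -> SAS becomes W -> SC, C -> AS.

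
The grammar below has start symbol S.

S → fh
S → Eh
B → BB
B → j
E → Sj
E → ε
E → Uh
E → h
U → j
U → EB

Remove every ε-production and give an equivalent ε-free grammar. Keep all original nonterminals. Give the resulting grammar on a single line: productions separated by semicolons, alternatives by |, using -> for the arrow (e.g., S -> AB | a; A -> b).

Nullable set: {E}.
S -> Eh: E nullable, giving Eh | h.
Drop E -> ε.
U -> EB: E nullable, giving B | EB.
Unchanged (no nullable symbols): S -> fh; B -> BB; B -> j; E -> Sj; E -> Uh; E -> h; U -> j.

S -> h | Eh | fh; B -> j | BB; E -> h | Sj | Uh; U -> B | j | EB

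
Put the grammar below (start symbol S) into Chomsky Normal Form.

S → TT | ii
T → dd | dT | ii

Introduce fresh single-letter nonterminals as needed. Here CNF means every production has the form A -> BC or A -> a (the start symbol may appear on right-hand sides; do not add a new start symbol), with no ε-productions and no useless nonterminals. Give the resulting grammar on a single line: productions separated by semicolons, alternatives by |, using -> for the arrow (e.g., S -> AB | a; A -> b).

No ε-productions.
No unit productions to eliminate.
TERM: introduce B -> d, A -> i and substitute in every rule of length ≥2.

S -> AA | TT; A -> i; B -> d; T -> AA | BB | BT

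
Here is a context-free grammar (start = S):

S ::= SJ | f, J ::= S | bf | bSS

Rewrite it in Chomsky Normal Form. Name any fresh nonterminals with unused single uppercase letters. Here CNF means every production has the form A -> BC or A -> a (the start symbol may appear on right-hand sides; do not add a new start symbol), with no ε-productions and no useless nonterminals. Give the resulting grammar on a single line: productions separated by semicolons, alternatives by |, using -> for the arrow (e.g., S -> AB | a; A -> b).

No ε-productions.
After unit-elimination: S -> f | SJ; J -> f | SJ | bf | bSS.
TERM: introduce A -> b, B -> f and substitute in every rule of length ≥2.
BIN: J -> ASS becomes J -> AC, C -> SS.

S -> f | SJ; A -> b; B -> f; C -> SS; J -> f | AB | AC | SJ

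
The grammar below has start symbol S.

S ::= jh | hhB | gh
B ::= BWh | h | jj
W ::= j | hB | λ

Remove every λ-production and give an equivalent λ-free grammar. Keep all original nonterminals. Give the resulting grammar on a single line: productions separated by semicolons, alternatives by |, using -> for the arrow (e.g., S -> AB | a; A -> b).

S -> gh | jh | hhB; B -> h | Bh | jj | BWh; W -> j | hB

Nullable set: {W}.
B -> BWh: W nullable, giving BWh | Bh.
Drop W -> λ.
Unchanged (no nullable symbols): S -> gh; S -> hhB; S -> jh; B -> h; B -> jj; W -> hB; W -> j.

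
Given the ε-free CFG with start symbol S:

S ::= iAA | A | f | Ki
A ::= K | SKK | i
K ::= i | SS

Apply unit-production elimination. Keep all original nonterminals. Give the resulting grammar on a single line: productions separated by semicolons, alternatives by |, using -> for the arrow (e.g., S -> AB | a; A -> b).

S -> f | i | Ki | SS | SKK | iAA; A -> i | SS | SKK; K -> i | SS

Unit productions: A->K, S->A.
Unit pairs (A ⇒* B via units): (A,K), (S,A), (S,K).
S: inherits non-unit rules of {A, K, S} → Ki | SKK | SS | f | i | iAA.
A: inherits non-unit rules of {A, K} → SKK | SS | i.
K: inherits non-unit rules of {K} → SS | i.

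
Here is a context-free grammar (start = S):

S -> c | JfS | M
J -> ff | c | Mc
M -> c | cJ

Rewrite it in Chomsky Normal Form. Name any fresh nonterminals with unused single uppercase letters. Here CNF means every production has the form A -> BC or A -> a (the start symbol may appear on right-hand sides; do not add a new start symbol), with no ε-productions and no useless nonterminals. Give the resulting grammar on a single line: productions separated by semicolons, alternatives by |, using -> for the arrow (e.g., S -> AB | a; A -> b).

No ε-productions.
After unit-elimination: S -> c | cJ | JfS; J -> c | Mc | ff; M -> c | cJ.
TERM: introduce A -> c, B -> f and substitute in every rule of length ≥2.
BIN: S -> JBS becomes S -> JC, C -> BS.

S -> c | AJ | JC; A -> c; B -> f; C -> BS; J -> c | BB | MA; M -> c | AJ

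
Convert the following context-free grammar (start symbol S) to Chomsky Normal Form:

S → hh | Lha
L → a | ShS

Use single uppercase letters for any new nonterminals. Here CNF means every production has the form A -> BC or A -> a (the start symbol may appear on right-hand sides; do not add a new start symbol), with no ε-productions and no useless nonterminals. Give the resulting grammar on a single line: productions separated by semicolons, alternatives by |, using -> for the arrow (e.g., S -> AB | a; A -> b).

S -> AA | LD; A -> h; B -> a; C -> AS; D -> AB; L -> a | SC

No ε-productions.
No unit productions to eliminate.
TERM: introduce B -> a, A -> h and substitute in every rule of length ≥2.
BIN: L -> SAS becomes L -> SC, C -> AS; S -> LAB becomes S -> LD, D -> AB.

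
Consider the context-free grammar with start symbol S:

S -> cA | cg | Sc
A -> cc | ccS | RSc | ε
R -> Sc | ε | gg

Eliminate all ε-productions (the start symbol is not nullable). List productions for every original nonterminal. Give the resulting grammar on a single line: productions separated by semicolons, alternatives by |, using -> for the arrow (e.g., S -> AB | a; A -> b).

S -> c | Sc | cA | cg; A -> Sc | cc | RSc | ccS; R -> Sc | gg

Nullable set: {A, R}.
S -> cA: A nullable, giving c | cA.
Drop A -> ε.
A -> RSc: R nullable, giving RSc | Sc.
Drop R -> ε.
Unchanged (no nullable symbols): S -> Sc; S -> cg; A -> cc; A -> ccS; R -> Sc; R -> gg.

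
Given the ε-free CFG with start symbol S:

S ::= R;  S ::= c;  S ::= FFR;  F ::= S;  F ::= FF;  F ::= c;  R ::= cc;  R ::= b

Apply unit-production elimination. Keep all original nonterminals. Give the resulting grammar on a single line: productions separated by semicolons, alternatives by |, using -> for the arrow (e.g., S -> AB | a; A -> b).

S -> b | c | cc | FFR; F -> b | c | FF | cc | FFR; R -> b | cc

Unit productions: F->S, S->R.
Unit pairs (A ⇒* B via units): (F,R), (F,S), (S,R).
S: inherits non-unit rules of {R, S} → FFR | b | c | cc.
F: inherits non-unit rules of {F, R, S} → FF | FFR | b | c | cc.
R: inherits non-unit rules of {R} → b | cc.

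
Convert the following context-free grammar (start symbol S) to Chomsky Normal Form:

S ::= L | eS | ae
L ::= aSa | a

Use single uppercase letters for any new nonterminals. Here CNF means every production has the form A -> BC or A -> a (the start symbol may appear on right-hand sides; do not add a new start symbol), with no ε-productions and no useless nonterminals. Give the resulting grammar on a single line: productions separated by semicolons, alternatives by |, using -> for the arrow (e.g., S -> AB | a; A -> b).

No ε-productions.
After unit-elimination: S -> a | ae | eS | aSa; L -> a | aSa.
TERM: introduce A -> a, B -> e and substitute in every rule of length ≥2.
BIN: L -> ASA becomes L -> AC, C -> SA; S -> ASA becomes S -> AD, D -> SA.
Drop unreachable/unproductive: L.

S -> a | AB | AD | BS; A -> a; B -> e; D -> SA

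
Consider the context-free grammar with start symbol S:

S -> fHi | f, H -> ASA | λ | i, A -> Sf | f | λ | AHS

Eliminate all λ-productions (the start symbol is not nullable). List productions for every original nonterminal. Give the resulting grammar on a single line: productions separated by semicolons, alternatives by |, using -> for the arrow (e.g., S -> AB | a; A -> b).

S -> f | fi | fHi; A -> S | f | AS | HS | Sf | AHS; H -> S | i | AS | SA | ASA

Nullable set: {A, H}.
S -> fHi: H nullable, giving fHi | fi.
Drop A -> λ.
A -> AHS: A, H nullable, giving AHS | AS | HS | S.
Drop H -> λ.
H -> ASA: A, A nullable, giving AS | ASA | S | SA.
Unchanged (no nullable symbols): S -> f; A -> Sf; A -> f; H -> i.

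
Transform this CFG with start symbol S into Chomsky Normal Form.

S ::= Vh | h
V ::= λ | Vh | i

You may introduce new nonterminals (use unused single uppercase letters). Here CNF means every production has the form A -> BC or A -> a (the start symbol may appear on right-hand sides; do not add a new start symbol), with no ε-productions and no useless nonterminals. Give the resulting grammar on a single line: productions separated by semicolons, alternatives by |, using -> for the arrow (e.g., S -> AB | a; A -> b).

S -> h | VA; A -> h; V -> h | i | VA

Nullable: {V}; after ε-elimination: S -> h | Vh; V -> h | i | Vh.
No unit productions to eliminate.
TERM: introduce A -> h and substitute in every rule of length ≥2.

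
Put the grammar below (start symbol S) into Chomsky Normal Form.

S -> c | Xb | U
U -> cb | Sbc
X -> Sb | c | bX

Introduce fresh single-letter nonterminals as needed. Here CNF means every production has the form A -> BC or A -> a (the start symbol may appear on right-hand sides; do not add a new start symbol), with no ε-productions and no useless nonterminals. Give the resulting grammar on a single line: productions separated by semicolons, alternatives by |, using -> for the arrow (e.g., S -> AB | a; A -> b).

No ε-productions.
After unit-elimination: S -> c | Xb | cb | Sbc; U -> cb | Sbc; X -> c | Sb | bX.
TERM: introduce A -> b, B -> c and substitute in every rule of length ≥2.
BIN: S -> SAB becomes S -> SC, C -> AB; U -> SAB becomes U -> SD, D -> AB.
Drop unreachable/unproductive: U.

S -> c | BA | SC | XA; A -> b; B -> c; C -> AB; X -> c | AX | SA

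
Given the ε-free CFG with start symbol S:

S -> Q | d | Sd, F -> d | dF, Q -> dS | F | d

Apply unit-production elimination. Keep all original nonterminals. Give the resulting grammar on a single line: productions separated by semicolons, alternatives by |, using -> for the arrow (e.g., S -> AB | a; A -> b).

Unit productions: Q->F, S->Q.
Unit pairs (A ⇒* B via units): (Q,F), (S,F), (S,Q).
S: inherits non-unit rules of {F, Q, S} → Sd | d | dF | dS.
F: inherits non-unit rules of {F} → d | dF.
Q: inherits non-unit rules of {F, Q} → d | dF | dS.

S -> d | Sd | dF | dS; F -> d | dF; Q -> d | dF | dS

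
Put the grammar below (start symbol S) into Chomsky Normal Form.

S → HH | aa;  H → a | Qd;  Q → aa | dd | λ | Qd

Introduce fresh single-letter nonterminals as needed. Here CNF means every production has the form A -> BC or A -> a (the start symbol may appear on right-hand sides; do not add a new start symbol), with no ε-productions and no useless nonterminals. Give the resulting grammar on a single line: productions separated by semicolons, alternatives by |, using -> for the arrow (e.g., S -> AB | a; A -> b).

Nullable: {Q}; after ε-elimination: S -> HH | aa; H -> a | d | Qd; Q -> d | Qd | aa | dd.
No unit productions to eliminate.
TERM: introduce B -> a, A -> d and substitute in every rule of length ≥2.

S -> BB | HH; A -> d; B -> a; H -> a | d | QA; Q -> d | AA | BB | QA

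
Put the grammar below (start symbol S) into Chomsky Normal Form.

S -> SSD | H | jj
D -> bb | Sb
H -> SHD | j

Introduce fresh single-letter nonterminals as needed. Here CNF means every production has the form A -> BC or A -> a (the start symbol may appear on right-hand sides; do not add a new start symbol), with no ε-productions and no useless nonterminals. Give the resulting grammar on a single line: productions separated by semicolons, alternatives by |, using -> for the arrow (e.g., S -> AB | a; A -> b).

No ε-productions.
After unit-elimination: S -> j | jj | SHD | SSD; D -> Sb | bb; H -> j | SHD.
TERM: introduce A -> b, B -> j and substitute in every rule of length ≥2.
BIN: H -> SHD becomes H -> SC, C -> HD; S -> SHD becomes S -> SE, E -> HD; S -> SSD becomes S -> SF, F -> SD.

S -> j | BB | SE | SF; A -> b; B -> j; C -> HD; D -> AA | SA; E -> HD; F -> SD; H -> j | SC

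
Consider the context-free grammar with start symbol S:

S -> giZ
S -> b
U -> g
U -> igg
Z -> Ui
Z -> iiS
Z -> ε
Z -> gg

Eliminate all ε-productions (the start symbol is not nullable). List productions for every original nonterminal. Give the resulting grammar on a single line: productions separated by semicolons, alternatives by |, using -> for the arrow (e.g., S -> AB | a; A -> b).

Nullable set: {Z}.
S -> giZ: Z nullable, giving gi | giZ.
Drop Z -> ε.
Unchanged (no nullable symbols): S -> b; U -> g; U -> igg; Z -> Ui; Z -> gg; Z -> iiS.

S -> b | gi | giZ; U -> g | igg; Z -> Ui | gg | iiS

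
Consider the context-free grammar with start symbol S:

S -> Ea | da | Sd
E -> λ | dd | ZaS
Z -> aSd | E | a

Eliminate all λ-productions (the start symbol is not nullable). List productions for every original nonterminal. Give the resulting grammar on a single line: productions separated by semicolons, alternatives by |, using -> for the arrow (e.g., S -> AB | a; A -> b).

S -> a | Ea | Sd | da; E -> aS | dd | ZaS; Z -> E | a | aSd

Nullable set: {E, Z}.
S -> Ea: E nullable, giving Ea | a.
Drop E -> λ.
E -> ZaS: Z nullable, giving ZaS | aS.
Z -> E: E nullable, giving E.
Unchanged (no nullable symbols): S -> Sd; S -> da; E -> dd; Z -> a; Z -> aSd.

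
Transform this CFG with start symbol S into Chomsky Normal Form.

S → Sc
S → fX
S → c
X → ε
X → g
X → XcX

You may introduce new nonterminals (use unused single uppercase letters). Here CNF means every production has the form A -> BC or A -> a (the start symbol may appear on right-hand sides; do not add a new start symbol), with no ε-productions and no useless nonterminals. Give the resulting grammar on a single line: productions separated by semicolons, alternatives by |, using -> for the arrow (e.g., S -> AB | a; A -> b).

Nullable: {X}; after ε-elimination: S -> c | f | Sc | fX; X -> c | g | Xc | cX | XcX.
No unit productions to eliminate.
TERM: introduce A -> c, B -> f and substitute in every rule of length ≥2.
BIN: X -> XAX becomes X -> XC, C -> AX.

S -> c | f | BX | SA; A -> c; B -> f; C -> AX; X -> c | g | AX | XA | XC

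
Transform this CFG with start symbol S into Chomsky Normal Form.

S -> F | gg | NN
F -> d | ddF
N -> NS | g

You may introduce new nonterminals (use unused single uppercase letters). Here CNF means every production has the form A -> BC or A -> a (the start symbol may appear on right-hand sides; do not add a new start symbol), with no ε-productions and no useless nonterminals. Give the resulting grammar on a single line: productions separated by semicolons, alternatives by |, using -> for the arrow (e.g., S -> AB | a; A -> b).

S -> d | AD | BB | NN; A -> d; B -> g; C -> AF; D -> AF; F -> d | AC; N -> g | NS

No ε-productions.
After unit-elimination: S -> d | NN | gg | ddF; F -> d | ddF; N -> g | NS.
TERM: introduce A -> d, B -> g and substitute in every rule of length ≥2.
BIN: F -> AAF becomes F -> AC, C -> AF; S -> AAF becomes S -> AD, D -> AF.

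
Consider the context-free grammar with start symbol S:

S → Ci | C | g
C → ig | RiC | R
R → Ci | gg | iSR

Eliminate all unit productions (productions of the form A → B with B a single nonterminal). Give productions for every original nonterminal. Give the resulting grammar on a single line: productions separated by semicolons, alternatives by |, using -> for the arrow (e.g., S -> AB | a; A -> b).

S -> g | Ci | gg | ig | RiC | iSR; C -> Ci | gg | ig | RiC | iSR; R -> Ci | gg | iSR

Unit productions: C->R, S->C.
Unit pairs (A ⇒* B via units): (C,R), (S,C), (S,R).
S: inherits non-unit rules of {C, R, S} → Ci | RiC | g | gg | iSR | ig.
C: inherits non-unit rules of {C, R} → Ci | RiC | gg | iSR | ig.
R: inherits non-unit rules of {R} → Ci | gg | iSR.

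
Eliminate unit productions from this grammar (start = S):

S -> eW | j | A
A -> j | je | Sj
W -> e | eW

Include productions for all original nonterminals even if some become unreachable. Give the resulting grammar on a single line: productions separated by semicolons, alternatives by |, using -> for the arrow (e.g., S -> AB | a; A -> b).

Unit productions: S->A.
Unit pairs (A ⇒* B via units): (S,A).
S: inherits non-unit rules of {A, S} → Sj | eW | j | je.
A: inherits non-unit rules of {A} → Sj | j | je.
W: inherits non-unit rules of {W} → e | eW.

S -> j | Sj | eW | je; A -> j | Sj | je; W -> e | eW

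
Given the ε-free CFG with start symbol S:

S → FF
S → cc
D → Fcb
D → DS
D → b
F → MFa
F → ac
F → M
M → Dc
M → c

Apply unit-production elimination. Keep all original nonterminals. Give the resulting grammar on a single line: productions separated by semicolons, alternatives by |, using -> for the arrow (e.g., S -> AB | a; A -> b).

S -> FF | cc; D -> b | DS | Fcb; F -> c | Dc | ac | MFa; M -> c | Dc

Unit productions: F->M.
Unit pairs (A ⇒* B via units): (F,M).
S: inherits non-unit rules of {S} → FF | cc.
D: inherits non-unit rules of {D} → DS | Fcb | b.
F: inherits non-unit rules of {F, M} → Dc | MFa | ac | c.
M: inherits non-unit rules of {M} → Dc | c.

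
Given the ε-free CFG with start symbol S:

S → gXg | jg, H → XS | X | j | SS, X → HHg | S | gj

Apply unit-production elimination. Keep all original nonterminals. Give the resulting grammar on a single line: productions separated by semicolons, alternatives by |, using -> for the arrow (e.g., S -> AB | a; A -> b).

Unit productions: H->X, X->S.
Unit pairs (A ⇒* B via units): (H,S), (H,X), (X,S).
S: inherits non-unit rules of {S} → gXg | jg.
H: inherits non-unit rules of {H, S, X} → HHg | SS | XS | gXg | gj | j | jg.
X: inherits non-unit rules of {S, X} → HHg | gXg | gj | jg.

S -> jg | gXg; H -> j | SS | XS | gj | jg | HHg | gXg; X -> gj | jg | HHg | gXg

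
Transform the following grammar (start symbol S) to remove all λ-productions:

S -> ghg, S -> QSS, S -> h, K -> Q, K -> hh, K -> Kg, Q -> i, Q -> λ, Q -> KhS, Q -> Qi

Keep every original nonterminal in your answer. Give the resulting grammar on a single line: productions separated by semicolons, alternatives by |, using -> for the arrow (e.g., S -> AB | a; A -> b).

Nullable set: {K, Q}.
S -> QSS: Q nullable, giving QSS | SS.
K -> Kg: K nullable, giving Kg | g.
K -> Q: Q nullable, giving Q.
Drop Q -> λ.
Q -> KhS: K nullable, giving KhS | hS.
Q -> Qi: Q nullable, giving Qi | i.
Unchanged (no nullable symbols): S -> ghg; S -> h; K -> hh; Q -> i.

S -> h | SS | QSS | ghg; K -> Q | g | Kg | hh; Q -> i | Qi | hS | KhS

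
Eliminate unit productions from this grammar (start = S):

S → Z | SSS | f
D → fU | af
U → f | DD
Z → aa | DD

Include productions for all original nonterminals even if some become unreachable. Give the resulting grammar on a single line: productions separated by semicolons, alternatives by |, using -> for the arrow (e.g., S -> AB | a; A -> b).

S -> f | DD | aa | SSS; D -> af | fU; U -> f | DD; Z -> DD | aa

Unit productions: S->Z.
Unit pairs (A ⇒* B via units): (S,Z).
S: inherits non-unit rules of {S, Z} → DD | SSS | aa | f.
D: inherits non-unit rules of {D} → af | fU.
U: inherits non-unit rules of {U} → DD | f.
Z: inherits non-unit rules of {Z} → DD | aa.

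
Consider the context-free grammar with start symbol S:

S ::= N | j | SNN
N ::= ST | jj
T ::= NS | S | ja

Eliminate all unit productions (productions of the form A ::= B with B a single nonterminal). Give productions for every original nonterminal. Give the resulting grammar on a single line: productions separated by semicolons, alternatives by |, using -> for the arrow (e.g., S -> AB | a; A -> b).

Unit productions: S->N, T->S.
Unit pairs (A ⇒* B via units): (S,N), (T,N), (T,S).
S: inherits non-unit rules of {N, S} → SNN | ST | j | jj.
N: inherits non-unit rules of {N} → ST | jj.
T: inherits non-unit rules of {N, S, T} → NS | SNN | ST | j | ja | jj.

S -> j | ST | jj | SNN; N -> ST | jj; T -> j | NS | ST | ja | jj | SNN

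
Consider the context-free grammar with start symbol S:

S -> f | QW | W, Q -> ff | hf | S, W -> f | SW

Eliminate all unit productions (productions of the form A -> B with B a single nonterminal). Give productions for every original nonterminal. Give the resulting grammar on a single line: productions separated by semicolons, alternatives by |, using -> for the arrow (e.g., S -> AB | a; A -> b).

Unit productions: Q->S, S->W.
Unit pairs (A ⇒* B via units): (Q,S), (Q,W), (S,W).
S: inherits non-unit rules of {S, W} → QW | SW | f.
Q: inherits non-unit rules of {Q, S, W} → QW | SW | f | ff | hf.
W: inherits non-unit rules of {W} → SW | f.

S -> f | QW | SW; Q -> f | QW | SW | ff | hf; W -> f | SW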